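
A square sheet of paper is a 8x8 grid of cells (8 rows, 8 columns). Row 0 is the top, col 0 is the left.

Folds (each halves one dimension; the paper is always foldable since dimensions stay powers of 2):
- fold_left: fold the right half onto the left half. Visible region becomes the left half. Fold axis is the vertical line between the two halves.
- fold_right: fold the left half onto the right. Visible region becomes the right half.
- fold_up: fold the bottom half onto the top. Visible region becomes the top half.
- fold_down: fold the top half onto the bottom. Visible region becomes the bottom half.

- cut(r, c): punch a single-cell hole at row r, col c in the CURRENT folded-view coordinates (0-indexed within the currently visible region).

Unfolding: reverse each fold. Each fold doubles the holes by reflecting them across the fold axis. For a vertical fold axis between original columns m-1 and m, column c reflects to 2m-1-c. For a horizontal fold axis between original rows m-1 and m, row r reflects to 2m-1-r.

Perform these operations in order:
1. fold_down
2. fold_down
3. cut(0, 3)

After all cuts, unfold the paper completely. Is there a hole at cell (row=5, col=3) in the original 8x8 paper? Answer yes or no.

Op 1 fold_down: fold axis h@4; visible region now rows[4,8) x cols[0,8) = 4x8
Op 2 fold_down: fold axis h@6; visible region now rows[6,8) x cols[0,8) = 2x8
Op 3 cut(0, 3): punch at orig (6,3); cuts so far [(6, 3)]; region rows[6,8) x cols[0,8) = 2x8
Unfold 1 (reflect across h@6): 2 holes -> [(5, 3), (6, 3)]
Unfold 2 (reflect across h@4): 4 holes -> [(1, 3), (2, 3), (5, 3), (6, 3)]
Holes: [(1, 3), (2, 3), (5, 3), (6, 3)]

Answer: yes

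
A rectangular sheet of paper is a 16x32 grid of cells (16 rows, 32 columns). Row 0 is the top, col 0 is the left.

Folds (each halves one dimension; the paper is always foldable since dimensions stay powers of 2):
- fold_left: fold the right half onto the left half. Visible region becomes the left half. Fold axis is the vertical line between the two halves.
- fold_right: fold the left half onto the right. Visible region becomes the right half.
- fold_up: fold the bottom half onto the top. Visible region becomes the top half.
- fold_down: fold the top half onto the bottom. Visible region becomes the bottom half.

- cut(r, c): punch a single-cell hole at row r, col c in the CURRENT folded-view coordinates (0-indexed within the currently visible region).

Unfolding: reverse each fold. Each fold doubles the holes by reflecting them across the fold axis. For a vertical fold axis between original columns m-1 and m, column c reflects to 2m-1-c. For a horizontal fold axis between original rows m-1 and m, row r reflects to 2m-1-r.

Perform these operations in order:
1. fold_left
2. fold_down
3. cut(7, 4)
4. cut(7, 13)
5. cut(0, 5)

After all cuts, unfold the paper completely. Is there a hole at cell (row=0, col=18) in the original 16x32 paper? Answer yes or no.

Op 1 fold_left: fold axis v@16; visible region now rows[0,16) x cols[0,16) = 16x16
Op 2 fold_down: fold axis h@8; visible region now rows[8,16) x cols[0,16) = 8x16
Op 3 cut(7, 4): punch at orig (15,4); cuts so far [(15, 4)]; region rows[8,16) x cols[0,16) = 8x16
Op 4 cut(7, 13): punch at orig (15,13); cuts so far [(15, 4), (15, 13)]; region rows[8,16) x cols[0,16) = 8x16
Op 5 cut(0, 5): punch at orig (8,5); cuts so far [(8, 5), (15, 4), (15, 13)]; region rows[8,16) x cols[0,16) = 8x16
Unfold 1 (reflect across h@8): 6 holes -> [(0, 4), (0, 13), (7, 5), (8, 5), (15, 4), (15, 13)]
Unfold 2 (reflect across v@16): 12 holes -> [(0, 4), (0, 13), (0, 18), (0, 27), (7, 5), (7, 26), (8, 5), (8, 26), (15, 4), (15, 13), (15, 18), (15, 27)]
Holes: [(0, 4), (0, 13), (0, 18), (0, 27), (7, 5), (7, 26), (8, 5), (8, 26), (15, 4), (15, 13), (15, 18), (15, 27)]

Answer: yes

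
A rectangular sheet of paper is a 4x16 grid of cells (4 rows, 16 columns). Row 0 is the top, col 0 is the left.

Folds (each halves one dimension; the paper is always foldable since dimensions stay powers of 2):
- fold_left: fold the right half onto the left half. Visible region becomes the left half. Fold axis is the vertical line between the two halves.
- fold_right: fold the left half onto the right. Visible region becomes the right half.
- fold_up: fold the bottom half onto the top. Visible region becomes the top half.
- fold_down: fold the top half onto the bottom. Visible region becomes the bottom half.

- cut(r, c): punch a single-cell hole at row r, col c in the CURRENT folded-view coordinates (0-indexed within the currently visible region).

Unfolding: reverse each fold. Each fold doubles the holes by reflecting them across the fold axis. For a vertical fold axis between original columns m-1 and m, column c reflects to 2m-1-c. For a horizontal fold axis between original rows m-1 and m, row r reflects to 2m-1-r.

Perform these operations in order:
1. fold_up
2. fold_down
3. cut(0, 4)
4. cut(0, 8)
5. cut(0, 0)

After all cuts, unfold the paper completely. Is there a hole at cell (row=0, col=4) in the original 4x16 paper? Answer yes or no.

Op 1 fold_up: fold axis h@2; visible region now rows[0,2) x cols[0,16) = 2x16
Op 2 fold_down: fold axis h@1; visible region now rows[1,2) x cols[0,16) = 1x16
Op 3 cut(0, 4): punch at orig (1,4); cuts so far [(1, 4)]; region rows[1,2) x cols[0,16) = 1x16
Op 4 cut(0, 8): punch at orig (1,8); cuts so far [(1, 4), (1, 8)]; region rows[1,2) x cols[0,16) = 1x16
Op 5 cut(0, 0): punch at orig (1,0); cuts so far [(1, 0), (1, 4), (1, 8)]; region rows[1,2) x cols[0,16) = 1x16
Unfold 1 (reflect across h@1): 6 holes -> [(0, 0), (0, 4), (0, 8), (1, 0), (1, 4), (1, 8)]
Unfold 2 (reflect across h@2): 12 holes -> [(0, 0), (0, 4), (0, 8), (1, 0), (1, 4), (1, 8), (2, 0), (2, 4), (2, 8), (3, 0), (3, 4), (3, 8)]
Holes: [(0, 0), (0, 4), (0, 8), (1, 0), (1, 4), (1, 8), (2, 0), (2, 4), (2, 8), (3, 0), (3, 4), (3, 8)]

Answer: yes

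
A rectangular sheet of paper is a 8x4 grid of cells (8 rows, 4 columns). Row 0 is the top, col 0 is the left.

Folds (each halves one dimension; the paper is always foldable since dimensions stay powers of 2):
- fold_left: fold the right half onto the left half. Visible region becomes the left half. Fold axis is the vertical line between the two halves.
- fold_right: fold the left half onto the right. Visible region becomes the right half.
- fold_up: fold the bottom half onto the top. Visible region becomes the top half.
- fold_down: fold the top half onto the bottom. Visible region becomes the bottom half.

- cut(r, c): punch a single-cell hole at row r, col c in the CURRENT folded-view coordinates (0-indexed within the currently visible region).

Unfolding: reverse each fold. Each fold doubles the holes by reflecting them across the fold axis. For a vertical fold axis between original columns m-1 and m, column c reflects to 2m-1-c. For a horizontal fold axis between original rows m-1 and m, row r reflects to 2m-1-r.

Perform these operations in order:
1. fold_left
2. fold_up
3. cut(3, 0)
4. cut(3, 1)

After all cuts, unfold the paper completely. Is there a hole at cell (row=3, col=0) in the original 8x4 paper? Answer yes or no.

Op 1 fold_left: fold axis v@2; visible region now rows[0,8) x cols[0,2) = 8x2
Op 2 fold_up: fold axis h@4; visible region now rows[0,4) x cols[0,2) = 4x2
Op 3 cut(3, 0): punch at orig (3,0); cuts so far [(3, 0)]; region rows[0,4) x cols[0,2) = 4x2
Op 4 cut(3, 1): punch at orig (3,1); cuts so far [(3, 0), (3, 1)]; region rows[0,4) x cols[0,2) = 4x2
Unfold 1 (reflect across h@4): 4 holes -> [(3, 0), (3, 1), (4, 0), (4, 1)]
Unfold 2 (reflect across v@2): 8 holes -> [(3, 0), (3, 1), (3, 2), (3, 3), (4, 0), (4, 1), (4, 2), (4, 3)]
Holes: [(3, 0), (3, 1), (3, 2), (3, 3), (4, 0), (4, 1), (4, 2), (4, 3)]

Answer: yes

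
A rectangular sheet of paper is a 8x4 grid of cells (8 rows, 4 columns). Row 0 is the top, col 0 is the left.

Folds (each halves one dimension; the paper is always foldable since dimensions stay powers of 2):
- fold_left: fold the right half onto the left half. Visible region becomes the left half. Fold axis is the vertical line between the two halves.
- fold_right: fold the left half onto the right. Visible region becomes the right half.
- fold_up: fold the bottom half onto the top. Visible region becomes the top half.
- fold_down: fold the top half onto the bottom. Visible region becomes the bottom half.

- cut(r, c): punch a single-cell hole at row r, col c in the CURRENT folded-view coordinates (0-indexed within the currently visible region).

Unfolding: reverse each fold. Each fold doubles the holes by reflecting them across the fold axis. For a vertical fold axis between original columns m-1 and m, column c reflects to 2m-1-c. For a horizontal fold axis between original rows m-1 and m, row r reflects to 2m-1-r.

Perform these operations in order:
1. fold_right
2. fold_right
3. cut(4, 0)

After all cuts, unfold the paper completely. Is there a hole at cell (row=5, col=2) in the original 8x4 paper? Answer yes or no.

Answer: no

Derivation:
Op 1 fold_right: fold axis v@2; visible region now rows[0,8) x cols[2,4) = 8x2
Op 2 fold_right: fold axis v@3; visible region now rows[0,8) x cols[3,4) = 8x1
Op 3 cut(4, 0): punch at orig (4,3); cuts so far [(4, 3)]; region rows[0,8) x cols[3,4) = 8x1
Unfold 1 (reflect across v@3): 2 holes -> [(4, 2), (4, 3)]
Unfold 2 (reflect across v@2): 4 holes -> [(4, 0), (4, 1), (4, 2), (4, 3)]
Holes: [(4, 0), (4, 1), (4, 2), (4, 3)]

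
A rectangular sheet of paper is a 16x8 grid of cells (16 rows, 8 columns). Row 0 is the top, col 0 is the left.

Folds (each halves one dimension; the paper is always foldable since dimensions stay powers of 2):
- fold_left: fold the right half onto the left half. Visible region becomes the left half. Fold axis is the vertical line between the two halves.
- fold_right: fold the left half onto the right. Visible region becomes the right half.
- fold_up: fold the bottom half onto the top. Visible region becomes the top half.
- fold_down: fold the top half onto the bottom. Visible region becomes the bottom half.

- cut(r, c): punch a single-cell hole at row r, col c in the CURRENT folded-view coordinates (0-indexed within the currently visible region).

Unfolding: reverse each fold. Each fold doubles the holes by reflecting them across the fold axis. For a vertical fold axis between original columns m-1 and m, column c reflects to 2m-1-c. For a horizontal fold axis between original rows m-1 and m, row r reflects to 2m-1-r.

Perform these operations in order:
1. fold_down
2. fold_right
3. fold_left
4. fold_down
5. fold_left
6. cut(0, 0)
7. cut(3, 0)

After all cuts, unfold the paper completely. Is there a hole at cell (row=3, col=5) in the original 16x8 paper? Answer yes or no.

Op 1 fold_down: fold axis h@8; visible region now rows[8,16) x cols[0,8) = 8x8
Op 2 fold_right: fold axis v@4; visible region now rows[8,16) x cols[4,8) = 8x4
Op 3 fold_left: fold axis v@6; visible region now rows[8,16) x cols[4,6) = 8x2
Op 4 fold_down: fold axis h@12; visible region now rows[12,16) x cols[4,6) = 4x2
Op 5 fold_left: fold axis v@5; visible region now rows[12,16) x cols[4,5) = 4x1
Op 6 cut(0, 0): punch at orig (12,4); cuts so far [(12, 4)]; region rows[12,16) x cols[4,5) = 4x1
Op 7 cut(3, 0): punch at orig (15,4); cuts so far [(12, 4), (15, 4)]; region rows[12,16) x cols[4,5) = 4x1
Unfold 1 (reflect across v@5): 4 holes -> [(12, 4), (12, 5), (15, 4), (15, 5)]
Unfold 2 (reflect across h@12): 8 holes -> [(8, 4), (8, 5), (11, 4), (11, 5), (12, 4), (12, 5), (15, 4), (15, 5)]
Unfold 3 (reflect across v@6): 16 holes -> [(8, 4), (8, 5), (8, 6), (8, 7), (11, 4), (11, 5), (11, 6), (11, 7), (12, 4), (12, 5), (12, 6), (12, 7), (15, 4), (15, 5), (15, 6), (15, 7)]
Unfold 4 (reflect across v@4): 32 holes -> [(8, 0), (8, 1), (8, 2), (8, 3), (8, 4), (8, 5), (8, 6), (8, 7), (11, 0), (11, 1), (11, 2), (11, 3), (11, 4), (11, 5), (11, 6), (11, 7), (12, 0), (12, 1), (12, 2), (12, 3), (12, 4), (12, 5), (12, 6), (12, 7), (15, 0), (15, 1), (15, 2), (15, 3), (15, 4), (15, 5), (15, 6), (15, 7)]
Unfold 5 (reflect across h@8): 64 holes -> [(0, 0), (0, 1), (0, 2), (0, 3), (0, 4), (0, 5), (0, 6), (0, 7), (3, 0), (3, 1), (3, 2), (3, 3), (3, 4), (3, 5), (3, 6), (3, 7), (4, 0), (4, 1), (4, 2), (4, 3), (4, 4), (4, 5), (4, 6), (4, 7), (7, 0), (7, 1), (7, 2), (7, 3), (7, 4), (7, 5), (7, 6), (7, 7), (8, 0), (8, 1), (8, 2), (8, 3), (8, 4), (8, 5), (8, 6), (8, 7), (11, 0), (11, 1), (11, 2), (11, 3), (11, 4), (11, 5), (11, 6), (11, 7), (12, 0), (12, 1), (12, 2), (12, 3), (12, 4), (12, 5), (12, 6), (12, 7), (15, 0), (15, 1), (15, 2), (15, 3), (15, 4), (15, 5), (15, 6), (15, 7)]
Holes: [(0, 0), (0, 1), (0, 2), (0, 3), (0, 4), (0, 5), (0, 6), (0, 7), (3, 0), (3, 1), (3, 2), (3, 3), (3, 4), (3, 5), (3, 6), (3, 7), (4, 0), (4, 1), (4, 2), (4, 3), (4, 4), (4, 5), (4, 6), (4, 7), (7, 0), (7, 1), (7, 2), (7, 3), (7, 4), (7, 5), (7, 6), (7, 7), (8, 0), (8, 1), (8, 2), (8, 3), (8, 4), (8, 5), (8, 6), (8, 7), (11, 0), (11, 1), (11, 2), (11, 3), (11, 4), (11, 5), (11, 6), (11, 7), (12, 0), (12, 1), (12, 2), (12, 3), (12, 4), (12, 5), (12, 6), (12, 7), (15, 0), (15, 1), (15, 2), (15, 3), (15, 4), (15, 5), (15, 6), (15, 7)]

Answer: yes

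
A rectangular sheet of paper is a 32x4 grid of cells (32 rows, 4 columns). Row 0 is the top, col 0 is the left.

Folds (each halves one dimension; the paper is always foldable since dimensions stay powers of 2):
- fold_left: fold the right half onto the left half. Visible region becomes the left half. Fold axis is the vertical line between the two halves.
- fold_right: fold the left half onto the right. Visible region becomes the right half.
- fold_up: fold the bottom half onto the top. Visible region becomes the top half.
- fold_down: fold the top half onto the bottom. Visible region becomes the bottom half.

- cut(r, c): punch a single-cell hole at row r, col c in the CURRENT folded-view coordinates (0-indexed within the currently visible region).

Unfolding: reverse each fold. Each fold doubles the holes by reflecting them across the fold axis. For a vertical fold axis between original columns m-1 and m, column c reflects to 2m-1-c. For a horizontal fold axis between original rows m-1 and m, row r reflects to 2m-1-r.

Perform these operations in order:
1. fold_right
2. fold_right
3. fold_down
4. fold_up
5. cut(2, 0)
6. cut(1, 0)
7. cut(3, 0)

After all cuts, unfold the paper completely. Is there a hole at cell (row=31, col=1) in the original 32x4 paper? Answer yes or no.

Op 1 fold_right: fold axis v@2; visible region now rows[0,32) x cols[2,4) = 32x2
Op 2 fold_right: fold axis v@3; visible region now rows[0,32) x cols[3,4) = 32x1
Op 3 fold_down: fold axis h@16; visible region now rows[16,32) x cols[3,4) = 16x1
Op 4 fold_up: fold axis h@24; visible region now rows[16,24) x cols[3,4) = 8x1
Op 5 cut(2, 0): punch at orig (18,3); cuts so far [(18, 3)]; region rows[16,24) x cols[3,4) = 8x1
Op 6 cut(1, 0): punch at orig (17,3); cuts so far [(17, 3), (18, 3)]; region rows[16,24) x cols[3,4) = 8x1
Op 7 cut(3, 0): punch at orig (19,3); cuts so far [(17, 3), (18, 3), (19, 3)]; region rows[16,24) x cols[3,4) = 8x1
Unfold 1 (reflect across h@24): 6 holes -> [(17, 3), (18, 3), (19, 3), (28, 3), (29, 3), (30, 3)]
Unfold 2 (reflect across h@16): 12 holes -> [(1, 3), (2, 3), (3, 3), (12, 3), (13, 3), (14, 3), (17, 3), (18, 3), (19, 3), (28, 3), (29, 3), (30, 3)]
Unfold 3 (reflect across v@3): 24 holes -> [(1, 2), (1, 3), (2, 2), (2, 3), (3, 2), (3, 3), (12, 2), (12, 3), (13, 2), (13, 3), (14, 2), (14, 3), (17, 2), (17, 3), (18, 2), (18, 3), (19, 2), (19, 3), (28, 2), (28, 3), (29, 2), (29, 3), (30, 2), (30, 3)]
Unfold 4 (reflect across v@2): 48 holes -> [(1, 0), (1, 1), (1, 2), (1, 3), (2, 0), (2, 1), (2, 2), (2, 3), (3, 0), (3, 1), (3, 2), (3, 3), (12, 0), (12, 1), (12, 2), (12, 3), (13, 0), (13, 1), (13, 2), (13, 3), (14, 0), (14, 1), (14, 2), (14, 3), (17, 0), (17, 1), (17, 2), (17, 3), (18, 0), (18, 1), (18, 2), (18, 3), (19, 0), (19, 1), (19, 2), (19, 3), (28, 0), (28, 1), (28, 2), (28, 3), (29, 0), (29, 1), (29, 2), (29, 3), (30, 0), (30, 1), (30, 2), (30, 3)]
Holes: [(1, 0), (1, 1), (1, 2), (1, 3), (2, 0), (2, 1), (2, 2), (2, 3), (3, 0), (3, 1), (3, 2), (3, 3), (12, 0), (12, 1), (12, 2), (12, 3), (13, 0), (13, 1), (13, 2), (13, 3), (14, 0), (14, 1), (14, 2), (14, 3), (17, 0), (17, 1), (17, 2), (17, 3), (18, 0), (18, 1), (18, 2), (18, 3), (19, 0), (19, 1), (19, 2), (19, 3), (28, 0), (28, 1), (28, 2), (28, 3), (29, 0), (29, 1), (29, 2), (29, 3), (30, 0), (30, 1), (30, 2), (30, 3)]

Answer: no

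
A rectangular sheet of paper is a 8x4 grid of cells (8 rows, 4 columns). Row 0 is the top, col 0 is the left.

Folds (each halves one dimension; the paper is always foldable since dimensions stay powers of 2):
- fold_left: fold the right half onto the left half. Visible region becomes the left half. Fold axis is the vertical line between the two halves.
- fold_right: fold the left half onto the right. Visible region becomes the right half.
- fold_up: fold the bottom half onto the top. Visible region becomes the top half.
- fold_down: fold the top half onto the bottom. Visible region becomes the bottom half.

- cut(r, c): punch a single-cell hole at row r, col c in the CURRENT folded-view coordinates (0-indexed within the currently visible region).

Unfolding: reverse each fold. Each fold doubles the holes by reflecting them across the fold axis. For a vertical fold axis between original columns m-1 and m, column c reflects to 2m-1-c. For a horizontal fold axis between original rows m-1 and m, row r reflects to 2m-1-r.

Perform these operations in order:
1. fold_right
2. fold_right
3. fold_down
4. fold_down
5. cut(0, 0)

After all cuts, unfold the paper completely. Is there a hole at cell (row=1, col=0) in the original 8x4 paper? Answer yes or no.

Answer: yes

Derivation:
Op 1 fold_right: fold axis v@2; visible region now rows[0,8) x cols[2,4) = 8x2
Op 2 fold_right: fold axis v@3; visible region now rows[0,8) x cols[3,4) = 8x1
Op 3 fold_down: fold axis h@4; visible region now rows[4,8) x cols[3,4) = 4x1
Op 4 fold_down: fold axis h@6; visible region now rows[6,8) x cols[3,4) = 2x1
Op 5 cut(0, 0): punch at orig (6,3); cuts so far [(6, 3)]; region rows[6,8) x cols[3,4) = 2x1
Unfold 1 (reflect across h@6): 2 holes -> [(5, 3), (6, 3)]
Unfold 2 (reflect across h@4): 4 holes -> [(1, 3), (2, 3), (5, 3), (6, 3)]
Unfold 3 (reflect across v@3): 8 holes -> [(1, 2), (1, 3), (2, 2), (2, 3), (5, 2), (5, 3), (6, 2), (6, 3)]
Unfold 4 (reflect across v@2): 16 holes -> [(1, 0), (1, 1), (1, 2), (1, 3), (2, 0), (2, 1), (2, 2), (2, 3), (5, 0), (5, 1), (5, 2), (5, 3), (6, 0), (6, 1), (6, 2), (6, 3)]
Holes: [(1, 0), (1, 1), (1, 2), (1, 3), (2, 0), (2, 1), (2, 2), (2, 3), (5, 0), (5, 1), (5, 2), (5, 3), (6, 0), (6, 1), (6, 2), (6, 3)]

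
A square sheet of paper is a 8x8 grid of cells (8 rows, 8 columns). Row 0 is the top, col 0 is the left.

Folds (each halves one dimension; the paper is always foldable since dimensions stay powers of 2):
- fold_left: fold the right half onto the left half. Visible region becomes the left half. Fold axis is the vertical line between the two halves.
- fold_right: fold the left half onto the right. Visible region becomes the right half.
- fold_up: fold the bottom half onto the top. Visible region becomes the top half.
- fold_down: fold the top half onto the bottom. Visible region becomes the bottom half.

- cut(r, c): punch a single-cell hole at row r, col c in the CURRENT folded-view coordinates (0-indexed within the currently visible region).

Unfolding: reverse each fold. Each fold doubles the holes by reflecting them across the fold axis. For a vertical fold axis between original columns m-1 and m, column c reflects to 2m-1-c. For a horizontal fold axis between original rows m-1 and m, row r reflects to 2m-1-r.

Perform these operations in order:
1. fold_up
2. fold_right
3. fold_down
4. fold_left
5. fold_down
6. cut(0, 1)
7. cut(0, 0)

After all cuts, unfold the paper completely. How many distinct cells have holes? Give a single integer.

Op 1 fold_up: fold axis h@4; visible region now rows[0,4) x cols[0,8) = 4x8
Op 2 fold_right: fold axis v@4; visible region now rows[0,4) x cols[4,8) = 4x4
Op 3 fold_down: fold axis h@2; visible region now rows[2,4) x cols[4,8) = 2x4
Op 4 fold_left: fold axis v@6; visible region now rows[2,4) x cols[4,6) = 2x2
Op 5 fold_down: fold axis h@3; visible region now rows[3,4) x cols[4,6) = 1x2
Op 6 cut(0, 1): punch at orig (3,5); cuts so far [(3, 5)]; region rows[3,4) x cols[4,6) = 1x2
Op 7 cut(0, 0): punch at orig (3,4); cuts so far [(3, 4), (3, 5)]; region rows[3,4) x cols[4,6) = 1x2
Unfold 1 (reflect across h@3): 4 holes -> [(2, 4), (2, 5), (3, 4), (3, 5)]
Unfold 2 (reflect across v@6): 8 holes -> [(2, 4), (2, 5), (2, 6), (2, 7), (3, 4), (3, 5), (3, 6), (3, 7)]
Unfold 3 (reflect across h@2): 16 holes -> [(0, 4), (0, 5), (0, 6), (0, 7), (1, 4), (1, 5), (1, 6), (1, 7), (2, 4), (2, 5), (2, 6), (2, 7), (3, 4), (3, 5), (3, 6), (3, 7)]
Unfold 4 (reflect across v@4): 32 holes -> [(0, 0), (0, 1), (0, 2), (0, 3), (0, 4), (0, 5), (0, 6), (0, 7), (1, 0), (1, 1), (1, 2), (1, 3), (1, 4), (1, 5), (1, 6), (1, 7), (2, 0), (2, 1), (2, 2), (2, 3), (2, 4), (2, 5), (2, 6), (2, 7), (3, 0), (3, 1), (3, 2), (3, 3), (3, 4), (3, 5), (3, 6), (3, 7)]
Unfold 5 (reflect across h@4): 64 holes -> [(0, 0), (0, 1), (0, 2), (0, 3), (0, 4), (0, 5), (0, 6), (0, 7), (1, 0), (1, 1), (1, 2), (1, 3), (1, 4), (1, 5), (1, 6), (1, 7), (2, 0), (2, 1), (2, 2), (2, 3), (2, 4), (2, 5), (2, 6), (2, 7), (3, 0), (3, 1), (3, 2), (3, 3), (3, 4), (3, 5), (3, 6), (3, 7), (4, 0), (4, 1), (4, 2), (4, 3), (4, 4), (4, 5), (4, 6), (4, 7), (5, 0), (5, 1), (5, 2), (5, 3), (5, 4), (5, 5), (5, 6), (5, 7), (6, 0), (6, 1), (6, 2), (6, 3), (6, 4), (6, 5), (6, 6), (6, 7), (7, 0), (7, 1), (7, 2), (7, 3), (7, 4), (7, 5), (7, 6), (7, 7)]

Answer: 64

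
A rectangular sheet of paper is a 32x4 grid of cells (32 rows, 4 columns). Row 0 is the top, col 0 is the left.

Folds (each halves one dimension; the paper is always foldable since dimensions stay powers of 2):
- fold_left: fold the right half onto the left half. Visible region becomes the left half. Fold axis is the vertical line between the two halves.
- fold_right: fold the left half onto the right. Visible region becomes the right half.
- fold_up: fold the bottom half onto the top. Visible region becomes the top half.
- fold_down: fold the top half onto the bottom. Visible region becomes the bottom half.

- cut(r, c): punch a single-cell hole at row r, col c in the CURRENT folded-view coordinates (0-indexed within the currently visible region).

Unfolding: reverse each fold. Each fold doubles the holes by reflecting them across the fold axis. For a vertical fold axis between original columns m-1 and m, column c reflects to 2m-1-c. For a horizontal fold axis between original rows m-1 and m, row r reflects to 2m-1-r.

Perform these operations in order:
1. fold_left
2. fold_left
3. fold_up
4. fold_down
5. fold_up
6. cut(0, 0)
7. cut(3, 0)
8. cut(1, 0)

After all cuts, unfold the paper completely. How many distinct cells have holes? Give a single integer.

Op 1 fold_left: fold axis v@2; visible region now rows[0,32) x cols[0,2) = 32x2
Op 2 fold_left: fold axis v@1; visible region now rows[0,32) x cols[0,1) = 32x1
Op 3 fold_up: fold axis h@16; visible region now rows[0,16) x cols[0,1) = 16x1
Op 4 fold_down: fold axis h@8; visible region now rows[8,16) x cols[0,1) = 8x1
Op 5 fold_up: fold axis h@12; visible region now rows[8,12) x cols[0,1) = 4x1
Op 6 cut(0, 0): punch at orig (8,0); cuts so far [(8, 0)]; region rows[8,12) x cols[0,1) = 4x1
Op 7 cut(3, 0): punch at orig (11,0); cuts so far [(8, 0), (11, 0)]; region rows[8,12) x cols[0,1) = 4x1
Op 8 cut(1, 0): punch at orig (9,0); cuts so far [(8, 0), (9, 0), (11, 0)]; region rows[8,12) x cols[0,1) = 4x1
Unfold 1 (reflect across h@12): 6 holes -> [(8, 0), (9, 0), (11, 0), (12, 0), (14, 0), (15, 0)]
Unfold 2 (reflect across h@8): 12 holes -> [(0, 0), (1, 0), (3, 0), (4, 0), (6, 0), (7, 0), (8, 0), (9, 0), (11, 0), (12, 0), (14, 0), (15, 0)]
Unfold 3 (reflect across h@16): 24 holes -> [(0, 0), (1, 0), (3, 0), (4, 0), (6, 0), (7, 0), (8, 0), (9, 0), (11, 0), (12, 0), (14, 0), (15, 0), (16, 0), (17, 0), (19, 0), (20, 0), (22, 0), (23, 0), (24, 0), (25, 0), (27, 0), (28, 0), (30, 0), (31, 0)]
Unfold 4 (reflect across v@1): 48 holes -> [(0, 0), (0, 1), (1, 0), (1, 1), (3, 0), (3, 1), (4, 0), (4, 1), (6, 0), (6, 1), (7, 0), (7, 1), (8, 0), (8, 1), (9, 0), (9, 1), (11, 0), (11, 1), (12, 0), (12, 1), (14, 0), (14, 1), (15, 0), (15, 1), (16, 0), (16, 1), (17, 0), (17, 1), (19, 0), (19, 1), (20, 0), (20, 1), (22, 0), (22, 1), (23, 0), (23, 1), (24, 0), (24, 1), (25, 0), (25, 1), (27, 0), (27, 1), (28, 0), (28, 1), (30, 0), (30, 1), (31, 0), (31, 1)]
Unfold 5 (reflect across v@2): 96 holes -> [(0, 0), (0, 1), (0, 2), (0, 3), (1, 0), (1, 1), (1, 2), (1, 3), (3, 0), (3, 1), (3, 2), (3, 3), (4, 0), (4, 1), (4, 2), (4, 3), (6, 0), (6, 1), (6, 2), (6, 3), (7, 0), (7, 1), (7, 2), (7, 3), (8, 0), (8, 1), (8, 2), (8, 3), (9, 0), (9, 1), (9, 2), (9, 3), (11, 0), (11, 1), (11, 2), (11, 3), (12, 0), (12, 1), (12, 2), (12, 3), (14, 0), (14, 1), (14, 2), (14, 3), (15, 0), (15, 1), (15, 2), (15, 3), (16, 0), (16, 1), (16, 2), (16, 3), (17, 0), (17, 1), (17, 2), (17, 3), (19, 0), (19, 1), (19, 2), (19, 3), (20, 0), (20, 1), (20, 2), (20, 3), (22, 0), (22, 1), (22, 2), (22, 3), (23, 0), (23, 1), (23, 2), (23, 3), (24, 0), (24, 1), (24, 2), (24, 3), (25, 0), (25, 1), (25, 2), (25, 3), (27, 0), (27, 1), (27, 2), (27, 3), (28, 0), (28, 1), (28, 2), (28, 3), (30, 0), (30, 1), (30, 2), (30, 3), (31, 0), (31, 1), (31, 2), (31, 3)]

Answer: 96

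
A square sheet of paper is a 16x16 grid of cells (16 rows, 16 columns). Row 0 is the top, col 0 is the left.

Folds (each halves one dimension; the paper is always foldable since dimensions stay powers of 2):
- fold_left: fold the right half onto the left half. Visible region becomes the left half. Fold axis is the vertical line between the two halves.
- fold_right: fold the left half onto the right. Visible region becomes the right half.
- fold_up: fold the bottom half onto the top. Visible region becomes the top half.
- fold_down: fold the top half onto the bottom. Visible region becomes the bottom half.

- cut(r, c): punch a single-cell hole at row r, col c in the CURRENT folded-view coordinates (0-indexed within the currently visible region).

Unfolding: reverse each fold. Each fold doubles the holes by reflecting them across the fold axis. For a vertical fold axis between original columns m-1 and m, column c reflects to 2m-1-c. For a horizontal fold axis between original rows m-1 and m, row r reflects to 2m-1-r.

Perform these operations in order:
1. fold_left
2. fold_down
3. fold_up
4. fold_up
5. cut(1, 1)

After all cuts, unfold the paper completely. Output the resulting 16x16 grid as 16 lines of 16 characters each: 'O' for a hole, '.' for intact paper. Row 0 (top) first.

Answer: ................
.O............O.
.O............O.
................
................
.O............O.
.O............O.
................
................
.O............O.
.O............O.
................
................
.O............O.
.O............O.
................

Derivation:
Op 1 fold_left: fold axis v@8; visible region now rows[0,16) x cols[0,8) = 16x8
Op 2 fold_down: fold axis h@8; visible region now rows[8,16) x cols[0,8) = 8x8
Op 3 fold_up: fold axis h@12; visible region now rows[8,12) x cols[0,8) = 4x8
Op 4 fold_up: fold axis h@10; visible region now rows[8,10) x cols[0,8) = 2x8
Op 5 cut(1, 1): punch at orig (9,1); cuts so far [(9, 1)]; region rows[8,10) x cols[0,8) = 2x8
Unfold 1 (reflect across h@10): 2 holes -> [(9, 1), (10, 1)]
Unfold 2 (reflect across h@12): 4 holes -> [(9, 1), (10, 1), (13, 1), (14, 1)]
Unfold 3 (reflect across h@8): 8 holes -> [(1, 1), (2, 1), (5, 1), (6, 1), (9, 1), (10, 1), (13, 1), (14, 1)]
Unfold 4 (reflect across v@8): 16 holes -> [(1, 1), (1, 14), (2, 1), (2, 14), (5, 1), (5, 14), (6, 1), (6, 14), (9, 1), (9, 14), (10, 1), (10, 14), (13, 1), (13, 14), (14, 1), (14, 14)]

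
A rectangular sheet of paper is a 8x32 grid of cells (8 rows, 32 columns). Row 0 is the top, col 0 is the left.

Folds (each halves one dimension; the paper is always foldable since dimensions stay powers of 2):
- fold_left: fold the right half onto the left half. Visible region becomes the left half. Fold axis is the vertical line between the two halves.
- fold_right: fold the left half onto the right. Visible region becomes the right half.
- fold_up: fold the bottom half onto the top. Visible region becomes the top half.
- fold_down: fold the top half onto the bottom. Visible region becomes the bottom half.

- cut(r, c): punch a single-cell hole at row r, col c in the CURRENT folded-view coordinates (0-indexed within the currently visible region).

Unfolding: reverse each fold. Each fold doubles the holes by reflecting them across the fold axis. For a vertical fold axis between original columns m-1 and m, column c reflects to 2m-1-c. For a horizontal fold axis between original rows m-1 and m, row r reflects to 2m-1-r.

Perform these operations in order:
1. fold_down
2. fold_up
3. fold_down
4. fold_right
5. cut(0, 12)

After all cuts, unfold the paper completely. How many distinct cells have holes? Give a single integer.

Op 1 fold_down: fold axis h@4; visible region now rows[4,8) x cols[0,32) = 4x32
Op 2 fold_up: fold axis h@6; visible region now rows[4,6) x cols[0,32) = 2x32
Op 3 fold_down: fold axis h@5; visible region now rows[5,6) x cols[0,32) = 1x32
Op 4 fold_right: fold axis v@16; visible region now rows[5,6) x cols[16,32) = 1x16
Op 5 cut(0, 12): punch at orig (5,28); cuts so far [(5, 28)]; region rows[5,6) x cols[16,32) = 1x16
Unfold 1 (reflect across v@16): 2 holes -> [(5, 3), (5, 28)]
Unfold 2 (reflect across h@5): 4 holes -> [(4, 3), (4, 28), (5, 3), (5, 28)]
Unfold 3 (reflect across h@6): 8 holes -> [(4, 3), (4, 28), (5, 3), (5, 28), (6, 3), (6, 28), (7, 3), (7, 28)]
Unfold 4 (reflect across h@4): 16 holes -> [(0, 3), (0, 28), (1, 3), (1, 28), (2, 3), (2, 28), (3, 3), (3, 28), (4, 3), (4, 28), (5, 3), (5, 28), (6, 3), (6, 28), (7, 3), (7, 28)]

Answer: 16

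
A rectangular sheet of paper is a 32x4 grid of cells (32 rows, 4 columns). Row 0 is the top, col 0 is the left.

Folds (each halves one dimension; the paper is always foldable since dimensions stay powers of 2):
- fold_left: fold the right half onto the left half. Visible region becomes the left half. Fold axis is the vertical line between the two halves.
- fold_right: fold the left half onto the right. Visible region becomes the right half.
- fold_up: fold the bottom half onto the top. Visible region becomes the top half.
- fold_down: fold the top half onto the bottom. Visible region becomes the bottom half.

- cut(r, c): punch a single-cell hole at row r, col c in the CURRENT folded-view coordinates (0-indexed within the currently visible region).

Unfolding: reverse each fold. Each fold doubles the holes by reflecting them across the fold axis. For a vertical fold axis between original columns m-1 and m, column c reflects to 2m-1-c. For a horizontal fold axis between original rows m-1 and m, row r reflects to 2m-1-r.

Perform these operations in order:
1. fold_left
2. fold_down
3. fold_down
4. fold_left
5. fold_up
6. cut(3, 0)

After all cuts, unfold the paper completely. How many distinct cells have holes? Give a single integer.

Answer: 32

Derivation:
Op 1 fold_left: fold axis v@2; visible region now rows[0,32) x cols[0,2) = 32x2
Op 2 fold_down: fold axis h@16; visible region now rows[16,32) x cols[0,2) = 16x2
Op 3 fold_down: fold axis h@24; visible region now rows[24,32) x cols[0,2) = 8x2
Op 4 fold_left: fold axis v@1; visible region now rows[24,32) x cols[0,1) = 8x1
Op 5 fold_up: fold axis h@28; visible region now rows[24,28) x cols[0,1) = 4x1
Op 6 cut(3, 0): punch at orig (27,0); cuts so far [(27, 0)]; region rows[24,28) x cols[0,1) = 4x1
Unfold 1 (reflect across h@28): 2 holes -> [(27, 0), (28, 0)]
Unfold 2 (reflect across v@1): 4 holes -> [(27, 0), (27, 1), (28, 0), (28, 1)]
Unfold 3 (reflect across h@24): 8 holes -> [(19, 0), (19, 1), (20, 0), (20, 1), (27, 0), (27, 1), (28, 0), (28, 1)]
Unfold 4 (reflect across h@16): 16 holes -> [(3, 0), (3, 1), (4, 0), (4, 1), (11, 0), (11, 1), (12, 0), (12, 1), (19, 0), (19, 1), (20, 0), (20, 1), (27, 0), (27, 1), (28, 0), (28, 1)]
Unfold 5 (reflect across v@2): 32 holes -> [(3, 0), (3, 1), (3, 2), (3, 3), (4, 0), (4, 1), (4, 2), (4, 3), (11, 0), (11, 1), (11, 2), (11, 3), (12, 0), (12, 1), (12, 2), (12, 3), (19, 0), (19, 1), (19, 2), (19, 3), (20, 0), (20, 1), (20, 2), (20, 3), (27, 0), (27, 1), (27, 2), (27, 3), (28, 0), (28, 1), (28, 2), (28, 3)]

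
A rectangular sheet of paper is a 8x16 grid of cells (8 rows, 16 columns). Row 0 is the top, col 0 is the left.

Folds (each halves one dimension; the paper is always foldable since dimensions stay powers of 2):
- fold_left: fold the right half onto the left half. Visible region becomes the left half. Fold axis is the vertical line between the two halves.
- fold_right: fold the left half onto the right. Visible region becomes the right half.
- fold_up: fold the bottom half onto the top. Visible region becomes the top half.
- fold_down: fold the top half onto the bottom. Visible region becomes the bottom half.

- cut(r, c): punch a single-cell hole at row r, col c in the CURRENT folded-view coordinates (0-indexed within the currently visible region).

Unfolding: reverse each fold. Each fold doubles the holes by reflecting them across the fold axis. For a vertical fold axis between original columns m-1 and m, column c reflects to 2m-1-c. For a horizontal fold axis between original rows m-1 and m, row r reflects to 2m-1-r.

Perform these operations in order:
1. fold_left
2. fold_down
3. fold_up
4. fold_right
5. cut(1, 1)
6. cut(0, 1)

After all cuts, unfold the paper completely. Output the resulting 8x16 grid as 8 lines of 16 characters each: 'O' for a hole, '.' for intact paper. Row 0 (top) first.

Answer: ..O..O....O..O..
..O..O....O..O..
..O..O....O..O..
..O..O....O..O..
..O..O....O..O..
..O..O....O..O..
..O..O....O..O..
..O..O....O..O..

Derivation:
Op 1 fold_left: fold axis v@8; visible region now rows[0,8) x cols[0,8) = 8x8
Op 2 fold_down: fold axis h@4; visible region now rows[4,8) x cols[0,8) = 4x8
Op 3 fold_up: fold axis h@6; visible region now rows[4,6) x cols[0,8) = 2x8
Op 4 fold_right: fold axis v@4; visible region now rows[4,6) x cols[4,8) = 2x4
Op 5 cut(1, 1): punch at orig (5,5); cuts so far [(5, 5)]; region rows[4,6) x cols[4,8) = 2x4
Op 6 cut(0, 1): punch at orig (4,5); cuts so far [(4, 5), (5, 5)]; region rows[4,6) x cols[4,8) = 2x4
Unfold 1 (reflect across v@4): 4 holes -> [(4, 2), (4, 5), (5, 2), (5, 5)]
Unfold 2 (reflect across h@6): 8 holes -> [(4, 2), (4, 5), (5, 2), (5, 5), (6, 2), (6, 5), (7, 2), (7, 5)]
Unfold 3 (reflect across h@4): 16 holes -> [(0, 2), (0, 5), (1, 2), (1, 5), (2, 2), (2, 5), (3, 2), (3, 5), (4, 2), (4, 5), (5, 2), (5, 5), (6, 2), (6, 5), (7, 2), (7, 5)]
Unfold 4 (reflect across v@8): 32 holes -> [(0, 2), (0, 5), (0, 10), (0, 13), (1, 2), (1, 5), (1, 10), (1, 13), (2, 2), (2, 5), (2, 10), (2, 13), (3, 2), (3, 5), (3, 10), (3, 13), (4, 2), (4, 5), (4, 10), (4, 13), (5, 2), (5, 5), (5, 10), (5, 13), (6, 2), (6, 5), (6, 10), (6, 13), (7, 2), (7, 5), (7, 10), (7, 13)]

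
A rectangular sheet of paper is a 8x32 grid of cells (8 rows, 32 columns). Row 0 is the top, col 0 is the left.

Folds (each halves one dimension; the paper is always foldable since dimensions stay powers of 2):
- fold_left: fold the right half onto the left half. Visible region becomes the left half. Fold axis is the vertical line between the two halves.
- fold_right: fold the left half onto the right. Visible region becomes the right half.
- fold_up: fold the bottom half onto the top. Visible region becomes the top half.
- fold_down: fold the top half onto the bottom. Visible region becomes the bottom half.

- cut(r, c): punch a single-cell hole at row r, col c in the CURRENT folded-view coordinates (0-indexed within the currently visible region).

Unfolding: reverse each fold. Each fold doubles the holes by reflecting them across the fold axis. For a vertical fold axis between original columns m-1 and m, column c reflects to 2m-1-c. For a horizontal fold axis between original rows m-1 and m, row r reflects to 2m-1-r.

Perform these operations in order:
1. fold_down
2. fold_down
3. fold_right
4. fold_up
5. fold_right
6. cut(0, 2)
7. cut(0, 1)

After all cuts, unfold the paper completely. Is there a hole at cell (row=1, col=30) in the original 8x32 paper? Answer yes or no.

Answer: no

Derivation:
Op 1 fold_down: fold axis h@4; visible region now rows[4,8) x cols[0,32) = 4x32
Op 2 fold_down: fold axis h@6; visible region now rows[6,8) x cols[0,32) = 2x32
Op 3 fold_right: fold axis v@16; visible region now rows[6,8) x cols[16,32) = 2x16
Op 4 fold_up: fold axis h@7; visible region now rows[6,7) x cols[16,32) = 1x16
Op 5 fold_right: fold axis v@24; visible region now rows[6,7) x cols[24,32) = 1x8
Op 6 cut(0, 2): punch at orig (6,26); cuts so far [(6, 26)]; region rows[6,7) x cols[24,32) = 1x8
Op 7 cut(0, 1): punch at orig (6,25); cuts so far [(6, 25), (6, 26)]; region rows[6,7) x cols[24,32) = 1x8
Unfold 1 (reflect across v@24): 4 holes -> [(6, 21), (6, 22), (6, 25), (6, 26)]
Unfold 2 (reflect across h@7): 8 holes -> [(6, 21), (6, 22), (6, 25), (6, 26), (7, 21), (7, 22), (7, 25), (7, 26)]
Unfold 3 (reflect across v@16): 16 holes -> [(6, 5), (6, 6), (6, 9), (6, 10), (6, 21), (6, 22), (6, 25), (6, 26), (7, 5), (7, 6), (7, 9), (7, 10), (7, 21), (7, 22), (7, 25), (7, 26)]
Unfold 4 (reflect across h@6): 32 holes -> [(4, 5), (4, 6), (4, 9), (4, 10), (4, 21), (4, 22), (4, 25), (4, 26), (5, 5), (5, 6), (5, 9), (5, 10), (5, 21), (5, 22), (5, 25), (5, 26), (6, 5), (6, 6), (6, 9), (6, 10), (6, 21), (6, 22), (6, 25), (6, 26), (7, 5), (7, 6), (7, 9), (7, 10), (7, 21), (7, 22), (7, 25), (7, 26)]
Unfold 5 (reflect across h@4): 64 holes -> [(0, 5), (0, 6), (0, 9), (0, 10), (0, 21), (0, 22), (0, 25), (0, 26), (1, 5), (1, 6), (1, 9), (1, 10), (1, 21), (1, 22), (1, 25), (1, 26), (2, 5), (2, 6), (2, 9), (2, 10), (2, 21), (2, 22), (2, 25), (2, 26), (3, 5), (3, 6), (3, 9), (3, 10), (3, 21), (3, 22), (3, 25), (3, 26), (4, 5), (4, 6), (4, 9), (4, 10), (4, 21), (4, 22), (4, 25), (4, 26), (5, 5), (5, 6), (5, 9), (5, 10), (5, 21), (5, 22), (5, 25), (5, 26), (6, 5), (6, 6), (6, 9), (6, 10), (6, 21), (6, 22), (6, 25), (6, 26), (7, 5), (7, 6), (7, 9), (7, 10), (7, 21), (7, 22), (7, 25), (7, 26)]
Holes: [(0, 5), (0, 6), (0, 9), (0, 10), (0, 21), (0, 22), (0, 25), (0, 26), (1, 5), (1, 6), (1, 9), (1, 10), (1, 21), (1, 22), (1, 25), (1, 26), (2, 5), (2, 6), (2, 9), (2, 10), (2, 21), (2, 22), (2, 25), (2, 26), (3, 5), (3, 6), (3, 9), (3, 10), (3, 21), (3, 22), (3, 25), (3, 26), (4, 5), (4, 6), (4, 9), (4, 10), (4, 21), (4, 22), (4, 25), (4, 26), (5, 5), (5, 6), (5, 9), (5, 10), (5, 21), (5, 22), (5, 25), (5, 26), (6, 5), (6, 6), (6, 9), (6, 10), (6, 21), (6, 22), (6, 25), (6, 26), (7, 5), (7, 6), (7, 9), (7, 10), (7, 21), (7, 22), (7, 25), (7, 26)]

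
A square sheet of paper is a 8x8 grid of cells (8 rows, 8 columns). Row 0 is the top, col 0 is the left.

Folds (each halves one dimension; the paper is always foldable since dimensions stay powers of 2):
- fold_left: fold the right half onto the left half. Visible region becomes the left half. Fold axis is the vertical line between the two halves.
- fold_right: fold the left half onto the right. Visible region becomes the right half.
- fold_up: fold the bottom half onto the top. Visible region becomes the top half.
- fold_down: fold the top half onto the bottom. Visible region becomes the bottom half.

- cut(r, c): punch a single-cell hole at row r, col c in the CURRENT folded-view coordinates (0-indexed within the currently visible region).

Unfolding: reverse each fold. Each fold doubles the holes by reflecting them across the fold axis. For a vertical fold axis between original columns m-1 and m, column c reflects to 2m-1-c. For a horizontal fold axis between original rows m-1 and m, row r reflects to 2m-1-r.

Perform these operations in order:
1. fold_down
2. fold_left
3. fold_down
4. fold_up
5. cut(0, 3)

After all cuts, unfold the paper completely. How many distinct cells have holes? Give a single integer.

Op 1 fold_down: fold axis h@4; visible region now rows[4,8) x cols[0,8) = 4x8
Op 2 fold_left: fold axis v@4; visible region now rows[4,8) x cols[0,4) = 4x4
Op 3 fold_down: fold axis h@6; visible region now rows[6,8) x cols[0,4) = 2x4
Op 4 fold_up: fold axis h@7; visible region now rows[6,7) x cols[0,4) = 1x4
Op 5 cut(0, 3): punch at orig (6,3); cuts so far [(6, 3)]; region rows[6,7) x cols[0,4) = 1x4
Unfold 1 (reflect across h@7): 2 holes -> [(6, 3), (7, 3)]
Unfold 2 (reflect across h@6): 4 holes -> [(4, 3), (5, 3), (6, 3), (7, 3)]
Unfold 3 (reflect across v@4): 8 holes -> [(4, 3), (4, 4), (5, 3), (5, 4), (6, 3), (6, 4), (7, 3), (7, 4)]
Unfold 4 (reflect across h@4): 16 holes -> [(0, 3), (0, 4), (1, 3), (1, 4), (2, 3), (2, 4), (3, 3), (3, 4), (4, 3), (4, 4), (5, 3), (5, 4), (6, 3), (6, 4), (7, 3), (7, 4)]

Answer: 16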